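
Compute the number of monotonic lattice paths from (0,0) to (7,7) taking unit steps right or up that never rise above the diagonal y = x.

Sub-diagonal monotone paths from (0,0) to (7,7) biject with Dyck paths of semilength 7, giving C_7.
C_7 = C_6 · 2(2·6+1)/(6+2) = 132 · 26/8 = 429.

429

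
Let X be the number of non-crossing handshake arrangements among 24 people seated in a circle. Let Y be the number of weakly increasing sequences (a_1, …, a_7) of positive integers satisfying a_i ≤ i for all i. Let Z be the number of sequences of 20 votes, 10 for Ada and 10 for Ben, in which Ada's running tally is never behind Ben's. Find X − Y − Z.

Non-crossing handshake pairings of 2n people are counted by C_n; 24 people gives n = 12. So X = C_12 = 208012.
Weakly increasing sequences with a_i ≤ i biject with Dyck paths of semilength 7, so there are C_7. So Y = C_7 = 429.
Reading a vote for the leader as '(' and for the other as ')' turns such a sequence into a balanced string of 10 pairs, so the count is C_10. So Z = C_10 = 16796.
X − Y − Z = 208012 − 429 − 16796 = 190787.

190787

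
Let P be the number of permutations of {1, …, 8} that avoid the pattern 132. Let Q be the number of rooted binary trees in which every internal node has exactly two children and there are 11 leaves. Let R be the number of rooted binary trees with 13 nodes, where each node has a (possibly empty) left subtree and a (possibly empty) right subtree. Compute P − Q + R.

For any fixed pattern of length 3, the pattern-avoiding permutations of [8] number C_8. So P = C_8 = 1430.
Full binary trees with 11 leaves have 11−1 = 10 internal nodes, so there are C_10 of them. So Q = C_10 = 16796.
Rooted binary trees with 13 nodes (each child slot possibly empty) number C_13. So R = C_13 = 742900.
P − Q + R = 1430 − 16796 + 742900 = 727534.

727534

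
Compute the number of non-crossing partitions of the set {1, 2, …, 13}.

The non-crossing partitions of [13] form a lattice of size C_13.
C_13 = C(26,13)/14 = 10400600/14 = 742900.

742900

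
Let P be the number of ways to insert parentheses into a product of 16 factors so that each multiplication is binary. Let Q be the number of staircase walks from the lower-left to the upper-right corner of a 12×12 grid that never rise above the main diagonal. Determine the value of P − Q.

9486833

Parenthesizations of m factors correspond to full binary trees with m leaves, counted by C_{m−1}; m = 16 gives C_15. So P = C_15 = 9694845.
Sub-diagonal monotone paths from (0,0) to (12,12) biject with Dyck paths of semilength 12, giving C_12. So Q = C_12 = 208012.
P − Q = 9694845 − 208012 = 9486833.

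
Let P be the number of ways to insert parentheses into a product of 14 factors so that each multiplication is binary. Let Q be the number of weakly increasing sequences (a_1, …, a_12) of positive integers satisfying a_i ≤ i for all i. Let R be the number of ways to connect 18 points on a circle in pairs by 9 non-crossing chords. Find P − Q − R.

530026

Parenthesizations of m factors correspond to full binary trees with m leaves, counted by C_{m−1}; m = 14 gives C_13. So P = C_13 = 742900.
Weakly increasing sequences with a_i ≤ i biject with Dyck paths of semilength 12, so there are C_12. So Q = C_12 = 208012.
Non-crossing perfect matchings of 2n points on a circle are counted by C_n; with 18 points, n = 9. So R = C_9 = 4862.
P − Q − R = 742900 − 208012 − 4862 = 530026.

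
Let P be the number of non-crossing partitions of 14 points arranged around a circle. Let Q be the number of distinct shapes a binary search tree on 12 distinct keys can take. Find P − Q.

Non-crossing partitions of an n-element set are counted by C_n; here n = 14. So P = C_14 = 2674440.
Rooted binary trees with 12 nodes (each child slot possibly empty) number C_12. So Q = C_12 = 208012.
P − Q = 2674440 − 208012 = 2466428.

2466428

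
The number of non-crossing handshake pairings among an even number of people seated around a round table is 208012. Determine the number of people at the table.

24

Non-crossing handshake pairings of 2n people are counted by C_n. The Catalan number equal to 208012 is C_12.
So n = 12, and there are 2n = 24 people.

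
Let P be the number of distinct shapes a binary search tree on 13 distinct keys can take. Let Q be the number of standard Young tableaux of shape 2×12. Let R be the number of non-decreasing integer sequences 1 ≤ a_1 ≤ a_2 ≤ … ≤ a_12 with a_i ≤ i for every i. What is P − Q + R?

742900

Rooted binary trees with 13 nodes (each child slot possibly empty) number C_13. So P = C_13 = 742900.
Standard Young tableaux of shape 2×n are counted by C_n; here n = 12. So Q = C_12 = 208012.
Such sub-staircase sequences of length n are counted by C_n; here n = 12. So R = C_12 = 208012.
P − Q + R = 742900 − 208012 + 208012 = 742900.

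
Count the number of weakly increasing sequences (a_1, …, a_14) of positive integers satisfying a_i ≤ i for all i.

Such sub-staircase sequences of length n are counted by C_n; here n = 14.
C_14 = C(28,14)/15 = 40116600/15 = 2674440.

2674440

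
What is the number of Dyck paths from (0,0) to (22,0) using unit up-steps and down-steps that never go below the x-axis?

Dyck paths of semilength n (length 2n) are counted by C_n; here n = 11.
C_11 = C_10 · 2(2·10+1)/(10+2) = 16796 · 42/12 = 58786.

58786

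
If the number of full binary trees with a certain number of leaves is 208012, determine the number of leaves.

13

Full binary trees with L leaves are counted by C_{L−1}. Since C_12 = 208012, the index is 12.
So the index is 12, and the number of leaves is 12 + 1 = 13.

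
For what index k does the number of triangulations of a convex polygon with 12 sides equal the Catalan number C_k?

A convex 12-gon is triangulated into 10 triangles, and the number of such triangulations is the Catalan number C_{12−2} = C_10.

10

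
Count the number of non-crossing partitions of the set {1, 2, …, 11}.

58786

Non-crossing partitions of an n-element set are counted by C_n; here n = 11.
C_11 = C_10 · 2(2·10+1)/(10+2) = 16796 · 42/12 = 58786.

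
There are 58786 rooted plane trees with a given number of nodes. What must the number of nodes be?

Rooted ordered trees on m nodes are counted by C_{m−1}; 58786 = C_11.
So the index is 11, and the number of nodes is 11 + 1 = 12.

12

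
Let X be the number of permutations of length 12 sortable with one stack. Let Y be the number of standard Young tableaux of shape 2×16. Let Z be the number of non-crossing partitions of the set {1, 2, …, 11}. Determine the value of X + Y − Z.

35506896

By Knuth's characterisation, the stack-sortable permutations of length 12 are the 231-avoiders, numbering C_12. So X = C_12 = 208012.
Standard Young tableaux of shape 2×n are counted by C_n; here n = 16. So Y = C_16 = 35357670.
The non-crossing partitions of [11] form a lattice of size C_11. So Z = C_11 = 58786.
X + Y − Z = 208012 + 35357670 − 58786 = 35506896.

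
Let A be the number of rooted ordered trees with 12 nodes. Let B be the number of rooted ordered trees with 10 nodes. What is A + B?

Rooted ordered (plane) trees on m nodes have m−1 edges and are counted by C_{m−1}; m = 12 gives C_11. So A = C_11 = 58786.
Rooted ordered (plane) trees on m nodes have m−1 edges and are counted by C_{m−1}; m = 10 gives C_9. So B = C_9 = 4862.
A + B = 58786 + 4862 = 63648.

63648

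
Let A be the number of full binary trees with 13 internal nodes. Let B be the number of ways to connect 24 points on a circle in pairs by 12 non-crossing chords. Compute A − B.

534888

The number of full binary trees on 13 internal nodes is the Catalan number C_13. So A = C_13 = 742900.
Pairing 24 circle points by 12 non-crossing chords gives C_12 matchings. So B = C_12 = 208012.
A − B = 742900 − 208012 = 534888.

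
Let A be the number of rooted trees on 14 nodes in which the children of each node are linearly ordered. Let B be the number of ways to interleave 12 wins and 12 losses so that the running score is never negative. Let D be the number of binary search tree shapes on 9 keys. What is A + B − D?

946050

Rooted ordered (plane) trees on m nodes have m−1 edges and are counted by C_{m−1}; m = 14 gives C_13. So A = C_13 = 742900.
Ballot sequences with n votes each where one side never trails are Dyck words, counted by C_n; here n = 12. So B = C_12 = 208012.
Rooted binary trees with 9 nodes (each child slot possibly empty) number C_9. So D = C_9 = 4862.
A + B − D = 742900 + 208012 − 4862 = 946050.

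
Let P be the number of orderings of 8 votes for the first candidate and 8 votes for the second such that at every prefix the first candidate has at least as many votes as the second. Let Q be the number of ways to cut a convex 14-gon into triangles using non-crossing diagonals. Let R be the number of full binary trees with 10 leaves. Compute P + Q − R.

Ballot sequences with n votes each where one side never trails are Dyck words, counted by C_n; here n = 8. So P = C_8 = 1430.
Triangulations of a convex m-gon are counted by C_{m−2}; with m = 14 this is C_12. So Q = C_12 = 208012.
Full binary trees with 10 leaves have 10−1 = 9 internal nodes, so there are C_9 of them. So R = C_9 = 4862.
P + Q − R = 1430 + 208012 − 4862 = 204580.

204580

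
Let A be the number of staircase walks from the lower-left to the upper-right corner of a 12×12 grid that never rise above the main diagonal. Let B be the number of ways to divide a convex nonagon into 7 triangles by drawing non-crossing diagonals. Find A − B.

Sub-diagonal monotone paths from (0,0) to (12,12) biject with Dyck paths of semilength 12, giving C_12. So A = C_12 = 208012.
A convex 9-gon is triangulated into 7 triangles, and the number of such triangulations is the Catalan number C_{9−2} = C_7. So B = C_7 = 429.
A − B = 208012 − 429 = 207583.

207583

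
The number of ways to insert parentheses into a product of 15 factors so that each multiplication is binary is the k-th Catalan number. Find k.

14

Bracketing 15 factors into binary products is counted by C_{15−1} = C_14.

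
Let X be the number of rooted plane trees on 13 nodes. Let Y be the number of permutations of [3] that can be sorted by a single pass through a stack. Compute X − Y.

A rooted plane tree on 13 nodes has 12 edges, and such trees are counted by C_12. So X = C_12 = 208012.
Stack-sortable permutations are exactly the 231-avoiding ones, counted by C_n; here n = 3. So Y = C_3 = 5.
X − Y = 208012 − 5 = 208007.

208007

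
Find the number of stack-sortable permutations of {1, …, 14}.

Stack-sortable permutations are exactly the 231-avoiding ones, counted by C_n; here n = 14.
C_14 = 2674440.

2674440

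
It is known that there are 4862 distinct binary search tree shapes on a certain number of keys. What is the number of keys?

9

Binary search tree shapes on n keys are counted by C_n. The Catalan number equal to 4862 is C_9.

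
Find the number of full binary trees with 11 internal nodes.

58786

The number of full binary trees on 11 internal nodes is the Catalan number C_11.
C_11 = C_10 · 2(2·10+1)/(10+2) = 16796 · 42/12 = 58786.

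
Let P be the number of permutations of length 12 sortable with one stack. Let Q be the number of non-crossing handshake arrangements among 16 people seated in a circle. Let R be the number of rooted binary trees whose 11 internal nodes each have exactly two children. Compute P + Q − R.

By Knuth's characterisation, the stack-sortable permutations of length 12 are the 231-avoiders, numbering C_12. So P = C_12 = 208012.
Non-crossing handshake pairings of 2n people are counted by C_n; 16 people gives n = 8. So Q = C_8 = 1430.
The number of full binary trees on 11 internal nodes is the Catalan number C_11. So R = C_11 = 58786.
P + Q − R = 208012 + 1430 − 58786 = 150656.

150656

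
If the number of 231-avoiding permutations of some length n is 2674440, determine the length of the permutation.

14

Permutations of [n] avoiding a fixed length-3 pattern are counted by C_n. Since C_14 = 2674440, the index is 14.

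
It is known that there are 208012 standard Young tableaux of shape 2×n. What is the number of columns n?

Standard Young tableaux of shape 2×n are counted by C_n. The Catalan number equal to 208012 is C_12.

12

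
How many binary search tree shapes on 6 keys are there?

Binary trees (left/right distinguished) on n nodes are counted by C_n; here n = 6.
C_6 = C_5 · 2(2·5+1)/(5+2) = 42 · 22/7 = 132.

132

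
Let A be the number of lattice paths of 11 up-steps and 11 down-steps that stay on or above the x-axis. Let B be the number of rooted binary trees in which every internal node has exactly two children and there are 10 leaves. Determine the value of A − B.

53924

Dyck paths of semilength n (length 2n) are counted by C_n; here n = 11. So A = C_11 = 58786.
A full binary tree with L leaves has L−1 internal nodes and is counted by C_{L−1}; L = 10 gives C_9. So B = C_9 = 4862.
A − B = 58786 − 4862 = 53924.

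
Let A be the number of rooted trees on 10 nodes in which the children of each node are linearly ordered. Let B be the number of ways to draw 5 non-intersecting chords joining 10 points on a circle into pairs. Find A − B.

A rooted plane tree on 10 nodes has 9 edges, and such trees are counted by C_9. So A = C_9 = 4862.
Pairing 10 circle points by 5 non-crossing chords gives C_5 matchings. So B = C_5 = 42.
A − B = 4862 − 42 = 4820.

4820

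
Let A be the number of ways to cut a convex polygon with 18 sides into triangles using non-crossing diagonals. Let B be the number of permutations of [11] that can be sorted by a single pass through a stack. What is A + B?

Triangulations of a convex m-gon are counted by C_{m−2}; with m = 18 this is C_16. So A = C_16 = 35357670.
Stack-sortable permutations are exactly the 231-avoiding ones, counted by C_n; here n = 11. So B = C_11 = 58786.
A + B = 35357670 + 58786 = 35416456.

35416456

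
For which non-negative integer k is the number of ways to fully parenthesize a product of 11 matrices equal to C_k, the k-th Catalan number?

Bracketing 11 factors into binary products is counted by C_{11−1} = C_10.

10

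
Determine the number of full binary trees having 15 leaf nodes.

Full binary trees with 15 leaves have 15−1 = 14 internal nodes, so there are C_14 of them.
C_14 = 2674440.

2674440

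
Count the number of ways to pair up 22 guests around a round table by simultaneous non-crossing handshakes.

Non-crossing handshake pairings of 2n people are counted by C_n; 22 people gives n = 11.
C_11 = C(22,11)/12 = 705432/12 = 58786.

58786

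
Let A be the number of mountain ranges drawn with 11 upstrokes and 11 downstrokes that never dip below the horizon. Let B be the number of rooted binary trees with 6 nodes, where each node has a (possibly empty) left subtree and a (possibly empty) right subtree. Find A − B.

A Dyck path with 11 up-steps and 11 down-steps has semilength 11, so there are C_11 of them. So A = C_11 = 58786.
Rooted binary trees with 6 nodes (each child slot possibly empty) number C_6. So B = C_6 = 132.
A − B = 58786 − 132 = 58654.

58654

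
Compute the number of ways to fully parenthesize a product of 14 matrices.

Ways to associate a product of 14 factors correspond to binary trees on 14 leaves, so the count is C_13.
C_13 = C_12 · 2(2·12+1)/(12+2) = 208012 · 50/14 = 742900.

742900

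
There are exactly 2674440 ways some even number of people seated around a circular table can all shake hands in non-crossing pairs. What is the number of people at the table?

Non-crossing handshake pairings of 2n people are counted by C_n. The Catalan number equal to 2674440 is C_14.
So n = 14, and there are 2n = 28 people.

28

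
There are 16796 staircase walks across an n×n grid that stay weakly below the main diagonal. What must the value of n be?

Such diagonal-avoiding paths in an n×n grid are counted by C_n, and C_10 = 16796.

10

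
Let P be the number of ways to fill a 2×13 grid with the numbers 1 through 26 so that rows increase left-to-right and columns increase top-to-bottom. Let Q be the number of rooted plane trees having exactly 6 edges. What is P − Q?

By the hook-length formula (or a Dyck-path bijection), SYT of shape 2×13 number C_13. So P = C_13 = 742900.
A rooted plane tree with 6 edges has 7 nodes, and the count is C_6. So Q = C_6 = 132.
P − Q = 742900 − 132 = 742768.

742768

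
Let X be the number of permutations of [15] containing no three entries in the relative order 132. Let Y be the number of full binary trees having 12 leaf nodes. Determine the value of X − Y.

For any fixed pattern of length 3, the pattern-avoiding permutations of [15] number C_15. So X = C_15 = 9694845.
A full binary tree with L leaves has L−1 internal nodes and is counted by C_{L−1}; L = 12 gives C_11. So Y = C_11 = 58786.
X − Y = 9694845 − 58786 = 9636059.

9636059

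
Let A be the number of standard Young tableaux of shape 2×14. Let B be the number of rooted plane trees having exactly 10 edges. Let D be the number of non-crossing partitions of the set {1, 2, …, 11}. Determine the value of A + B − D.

Standard Young tableaux of shape 2×n are counted by C_n; here n = 14. So A = C_14 = 2674440.
Rooted ordered trees with n edges are counted by C_n; here n = 10. So B = C_10 = 16796.
Non-crossing partitions of an n-element set are counted by C_n; here n = 11. So D = C_11 = 58786.
A + B − D = 2674440 + 16796 − 58786 = 2632450.

2632450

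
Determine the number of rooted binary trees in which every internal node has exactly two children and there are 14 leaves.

742900

A full binary tree with L leaves has L−1 internal nodes and is counted by C_{L−1}; L = 14 gives C_13.
C_13 = 742900.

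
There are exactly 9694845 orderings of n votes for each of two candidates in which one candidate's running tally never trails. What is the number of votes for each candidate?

15

Such ballot sequences with n votes each are counted by C_n; 9694845 = C_15.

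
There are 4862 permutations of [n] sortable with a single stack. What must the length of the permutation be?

Stack-sortable permutations of [n] are counted by C_n, and C_9 = 4862.

9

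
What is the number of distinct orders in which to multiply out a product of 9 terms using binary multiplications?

1430

Parenthesizations of m factors correspond to full binary trees with m leaves, counted by C_{m−1}; m = 9 gives C_8.
C_8 = C_7 · 2(2·7+1)/(7+2) = 429 · 30/9 = 1430.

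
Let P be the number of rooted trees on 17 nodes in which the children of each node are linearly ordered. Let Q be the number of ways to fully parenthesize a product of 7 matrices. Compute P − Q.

A rooted plane tree on 17 nodes has 16 edges, and such trees are counted by C_16. So P = C_16 = 35357670.
Parenthesizations of m factors correspond to full binary trees with m leaves, counted by C_{m−1}; m = 7 gives C_6. So Q = C_6 = 132.
P − Q = 35357670 − 132 = 35357538.

35357538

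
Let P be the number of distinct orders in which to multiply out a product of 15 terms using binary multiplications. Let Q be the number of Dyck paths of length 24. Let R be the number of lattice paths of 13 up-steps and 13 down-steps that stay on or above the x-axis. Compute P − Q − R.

1723528

Bracketing 15 factors into binary products is counted by C_{15−1} = C_14. So P = C_14 = 2674440.
A Dyck path with 12 up-steps and 12 down-steps has semilength 12, so there are C_12 of them. So Q = C_12 = 208012.
Dyck paths of semilength n (length 2n) are counted by C_n; here n = 13. So R = C_13 = 742900.
P − Q − R = 2674440 − 208012 − 742900 = 1723528.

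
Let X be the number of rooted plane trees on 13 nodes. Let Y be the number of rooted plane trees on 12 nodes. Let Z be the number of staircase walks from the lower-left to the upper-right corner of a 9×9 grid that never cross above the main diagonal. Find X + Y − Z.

Rooted ordered (plane) trees on m nodes have m−1 edges and are counted by C_{m−1}; m = 13 gives C_12. So X = C_12 = 208012.
Rooted ordered (plane) trees on m nodes have m−1 edges and are counted by C_{m−1}; m = 12 gives C_11. So Y = C_11 = 58786.
Sub-diagonal monotone paths from (0,0) to (9,9) biject with Dyck paths of semilength 9, giving C_9. So Z = C_9 = 4862.
X + Y − Z = 208012 + 58786 − 4862 = 261936.

261936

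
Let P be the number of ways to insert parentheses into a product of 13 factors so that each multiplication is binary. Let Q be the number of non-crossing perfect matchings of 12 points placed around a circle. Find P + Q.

Ways to associate a product of 13 factors correspond to binary trees on 13 leaves, so the count is C_12. So P = C_12 = 208012.
Non-crossing perfect matchings of 2n points on a circle are counted by C_n; with 12 points, n = 6. So Q = C_6 = 132.
P + Q = 208012 + 132 = 208144.

208144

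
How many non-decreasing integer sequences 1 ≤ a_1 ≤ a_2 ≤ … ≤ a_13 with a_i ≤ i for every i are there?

742900

Weakly increasing sequences with a_i ≤ i biject with Dyck paths of semilength 13, so there are C_13.
C_13 = 742900.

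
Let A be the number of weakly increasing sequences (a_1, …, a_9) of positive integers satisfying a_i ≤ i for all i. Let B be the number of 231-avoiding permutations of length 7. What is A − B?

4433

Weakly increasing sequences with a_i ≤ i biject with Dyck paths of semilength 9, so there are C_9. So A = C_9 = 4862.
For any fixed pattern of length 3, the pattern-avoiding permutations of [7] number C_7. So B = C_7 = 429.
A − B = 4862 − 429 = 4433.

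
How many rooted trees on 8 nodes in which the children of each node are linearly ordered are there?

A rooted plane tree on 8 nodes has 7 edges, and such trees are counted by C_7.
C_7 = 429.

429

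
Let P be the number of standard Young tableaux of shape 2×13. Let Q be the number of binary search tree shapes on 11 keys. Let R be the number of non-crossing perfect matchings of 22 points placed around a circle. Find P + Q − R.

742900

By the hook-length formula (or a Dyck-path bijection), SYT of shape 2×13 number C_13. So P = C_13 = 742900.
Binary trees (left/right distinguished) on n nodes are counted by C_n; here n = 11. So Q = C_11 = 58786.
Non-crossing perfect matchings of 2n points on a circle are counted by C_n; with 22 points, n = 11. So R = C_11 = 58786.
P + Q − R = 742900 + 58786 − 58786 = 742900.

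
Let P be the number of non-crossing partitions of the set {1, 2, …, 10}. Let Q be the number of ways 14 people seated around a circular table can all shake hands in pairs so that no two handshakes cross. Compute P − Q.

The non-crossing partitions of [10] form a lattice of size C_10. So P = C_10 = 16796.
Non-crossing handshake pairings of 2n people are counted by C_n; 14 people gives n = 7. So Q = C_7 = 429.
P − Q = 16796 − 429 = 16367.

16367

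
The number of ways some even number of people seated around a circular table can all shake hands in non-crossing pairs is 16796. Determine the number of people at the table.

Non-crossing handshake pairings of 2n people are counted by C_n; 16796 = C_10.
So n = 10, and there are 2n = 20 people.

20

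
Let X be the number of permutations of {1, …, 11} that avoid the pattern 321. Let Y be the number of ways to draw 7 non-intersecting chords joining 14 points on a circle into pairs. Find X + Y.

Permutations of [n] avoiding any single length-3 pattern are counted by C_n; here n = 11. So X = C_11 = 58786.
Pairing 14 circle points by 7 non-crossing chords gives C_7 matchings. So Y = C_7 = 429.
X + Y = 58786 + 429 = 59215.

59215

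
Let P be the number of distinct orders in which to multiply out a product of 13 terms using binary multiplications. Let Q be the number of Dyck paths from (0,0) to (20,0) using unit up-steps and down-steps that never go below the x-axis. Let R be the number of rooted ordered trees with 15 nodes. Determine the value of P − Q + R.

Parenthesizations of m factors correspond to full binary trees with m leaves, counted by C_{m−1}; m = 13 gives C_12. So P = C_12 = 208012.
Paths of 10 up- and 10 down-steps that never dip below the axis are Dyck paths; their count is C_10. So Q = C_10 = 16796.
A rooted plane tree on 15 nodes has 14 edges, and such trees are counted by C_14. So R = C_14 = 2674440.
P − Q + R = 208012 − 16796 + 2674440 = 2865656.

2865656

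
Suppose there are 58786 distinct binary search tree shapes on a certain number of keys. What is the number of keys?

Binary search tree shapes on n keys are counted by C_n, and C_11 = 58786.

11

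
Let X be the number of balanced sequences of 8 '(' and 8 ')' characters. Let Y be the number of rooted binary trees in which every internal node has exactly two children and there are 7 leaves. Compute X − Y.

1298

Balanced strings of n pairs of brackets are counted by C_n; here n = 8. So X = C_8 = 1430.
A full binary tree with L leaves has L−1 internal nodes and is counted by C_{L−1}; L = 7 gives C_6. So Y = C_6 = 132.
X − Y = 1430 − 132 = 1298.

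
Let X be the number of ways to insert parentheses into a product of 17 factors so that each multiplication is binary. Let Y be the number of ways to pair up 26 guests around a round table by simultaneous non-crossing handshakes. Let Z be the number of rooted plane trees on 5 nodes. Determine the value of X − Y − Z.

Parenthesizations of m factors correspond to full binary trees with m leaves, counted by C_{m−1}; m = 17 gives C_16. So X = C_16 = 35357670.
With 26 = 2·13 people, non-crossing handshake pairings are non-crossing perfect matchings on a circle, counted by C_13. So Y = C_13 = 742900.
A rooted plane tree on 5 nodes has 4 edges, and such trees are counted by C_4. So Z = C_4 = 14.
X − Y − Z = 35357670 − 742900 − 14 = 34614756.

34614756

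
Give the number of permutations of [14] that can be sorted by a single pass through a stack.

2674440

By Knuth's characterisation, the stack-sortable permutations of length 14 are the 231-avoiders, numbering C_14.
C_14 = C(28,14)/15 = 40116600/15 = 2674440.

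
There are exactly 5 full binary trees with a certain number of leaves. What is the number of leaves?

4

Full binary trees with L leaves are counted by C_{L−1}. The Catalan number equal to 5 is C_3.
So the index is 3, and the number of leaves is 3 + 1 = 4.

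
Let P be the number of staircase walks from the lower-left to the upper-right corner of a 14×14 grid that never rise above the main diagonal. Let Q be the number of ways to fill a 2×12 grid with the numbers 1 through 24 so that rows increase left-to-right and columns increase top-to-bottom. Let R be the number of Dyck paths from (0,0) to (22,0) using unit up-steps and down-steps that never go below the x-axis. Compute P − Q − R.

Monotone paths in an n×n grid that stay weakly below the diagonal are counted by C_n; here n = 14. So P = C_14 = 2674440.
By the hook-length formula (or a Dyck-path bijection), SYT of shape 2×12 number C_12. So Q = C_12 = 208012.
Paths of 11 up- and 11 down-steps that never dip below the axis are Dyck paths; their count is C_11. So R = C_11 = 58786.
P − Q − R = 2674440 − 208012 − 58786 = 2407642.

2407642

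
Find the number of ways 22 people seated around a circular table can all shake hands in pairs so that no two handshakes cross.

58786

Non-crossing handshake pairings of 2n people are counted by C_n; 22 people gives n = 11.
C_11 = C(22,11)/12 = 705432/12 = 58786.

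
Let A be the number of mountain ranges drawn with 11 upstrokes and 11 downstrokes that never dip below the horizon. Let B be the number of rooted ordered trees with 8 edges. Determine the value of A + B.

A Dyck path with 11 up-steps and 11 down-steps has semilength 11, so there are C_11 of them. So A = C_11 = 58786.
A rooted plane tree with 8 edges has 9 nodes, and the count is C_8. So B = C_8 = 1430.
A + B = 58786 + 1430 = 60216.

60216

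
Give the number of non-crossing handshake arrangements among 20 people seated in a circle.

16796

With 20 = 2·10 people, non-crossing handshake pairings are non-crossing perfect matchings on a circle, counted by C_10.
C_10 = C(20,10)/11 = 184756/11 = 16796.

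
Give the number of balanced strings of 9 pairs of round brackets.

With 9 pairs the number of balanced bracket strings is the Catalan number C_9.
C_9 = C_8 · 2(2·8+1)/(8+2) = 1430 · 34/10 = 4862.

4862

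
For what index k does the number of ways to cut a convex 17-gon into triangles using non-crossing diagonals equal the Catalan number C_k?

A convex 17-gon is triangulated into 15 triangles, and the number of such triangulations is the Catalan number C_{17−2} = C_15.

15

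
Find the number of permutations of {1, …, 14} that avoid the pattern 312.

For any fixed pattern of length 3, the pattern-avoiding permutations of [14] number C_14.
C_14 = C_13 · 2(2·13+1)/(13+2) = 742900 · 54/15 = 2674440.

2674440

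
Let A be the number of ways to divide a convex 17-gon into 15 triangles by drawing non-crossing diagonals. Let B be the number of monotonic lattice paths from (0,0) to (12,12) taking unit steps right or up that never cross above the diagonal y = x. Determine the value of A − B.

9486833

A convex 17-gon is triangulated into 15 triangles, and the number of such triangulations is the Catalan number C_{17−2} = C_15. So A = C_15 = 9694845.
Sub-diagonal monotone paths from (0,0) to (12,12) biject with Dyck paths of semilength 12, giving C_12. So B = C_12 = 208012.
A − B = 9694845 − 208012 = 9486833.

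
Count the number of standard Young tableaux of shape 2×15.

9694845

Standard Young tableaux of shape 2×n are counted by C_n; here n = 15.
C_15 = C_14 · 2(2·14+1)/(14+2) = 2674440 · 58/16 = 9694845.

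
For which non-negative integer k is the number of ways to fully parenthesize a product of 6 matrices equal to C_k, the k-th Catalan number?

5

Parenthesizations of m factors correspond to full binary trees with m leaves, counted by C_{m−1}; m = 6 gives C_5.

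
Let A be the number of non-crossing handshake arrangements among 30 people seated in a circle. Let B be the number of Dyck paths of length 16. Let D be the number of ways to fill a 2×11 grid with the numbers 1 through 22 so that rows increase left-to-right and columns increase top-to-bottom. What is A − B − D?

9634629

Non-crossing handshake pairings of 2n people are counted by C_n; 30 people gives n = 15. So A = C_15 = 9694845.
Paths of 8 up- and 8 down-steps that never dip below the axis are Dyck paths; their count is C_8. So B = C_8 = 1430.
By the hook-length formula (or a Dyck-path bijection), SYT of shape 2×11 number C_11. So D = C_11 = 58786.
A − B − D = 9694845 − 1430 − 58786 = 9634629.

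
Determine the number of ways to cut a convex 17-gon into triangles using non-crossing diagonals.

The number of triangulations of a 17-gon is the Catalan number C_15 (index = sides − 2).
C_15 = 9694845.

9694845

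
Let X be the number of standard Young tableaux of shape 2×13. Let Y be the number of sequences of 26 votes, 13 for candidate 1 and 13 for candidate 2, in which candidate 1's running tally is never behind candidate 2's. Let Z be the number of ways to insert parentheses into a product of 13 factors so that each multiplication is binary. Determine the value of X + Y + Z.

1693812

Standard Young tableaux of shape 2×n are counted by C_n; here n = 13. So X = C_13 = 742900.
Reading a vote for the leader as '(' and for the other as ')' turns such a sequence into a balanced string of 13 pairs, so the count is C_13. So Y = C_13 = 742900.
Bracketing 13 factors into binary products is counted by C_{13−1} = C_12. So Z = C_12 = 208012.
X + Y + Z = 742900 + 742900 + 208012 = 1693812.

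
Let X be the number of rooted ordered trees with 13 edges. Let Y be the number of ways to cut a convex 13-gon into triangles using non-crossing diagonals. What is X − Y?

684114

Rooted ordered trees with n edges are counted by C_n; here n = 13. So X = C_13 = 742900.
Triangulations of a convex m-gon are counted by C_{m−2}; with m = 13 this is C_11. So Y = C_11 = 58786.
X − Y = 742900 − 58786 = 684114.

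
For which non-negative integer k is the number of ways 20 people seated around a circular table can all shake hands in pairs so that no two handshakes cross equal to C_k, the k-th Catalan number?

10

Non-crossing handshake pairings of 2n people are counted by C_n; 20 people gives n = 10.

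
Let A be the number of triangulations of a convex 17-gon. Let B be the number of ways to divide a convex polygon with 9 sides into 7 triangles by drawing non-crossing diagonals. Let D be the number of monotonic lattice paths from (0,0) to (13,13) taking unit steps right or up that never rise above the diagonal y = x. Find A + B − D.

A convex 17-gon is triangulated into 15 triangles, and the number of such triangulations is the Catalan number C_{17−2} = C_15. So A = C_15 = 9694845.
Triangulations of a convex m-gon are counted by C_{m−2}; with m = 9 this is C_7. So B = C_7 = 429.
Monotone paths in an n×n grid that stay weakly below the diagonal are counted by C_n; here n = 13. So D = C_13 = 742900.
A + B − D = 9694845 + 429 − 742900 = 8952374.

8952374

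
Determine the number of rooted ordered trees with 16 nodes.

9694845

A rooted plane tree on 16 nodes has 15 edges, and such trees are counted by C_15.
C_15 = C(30,15)/16 = 155117520/16 = 9694845.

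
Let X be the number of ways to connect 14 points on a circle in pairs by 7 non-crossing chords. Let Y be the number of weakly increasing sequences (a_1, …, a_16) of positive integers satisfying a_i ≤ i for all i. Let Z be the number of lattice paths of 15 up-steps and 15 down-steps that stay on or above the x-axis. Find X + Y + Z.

Pairing 14 circle points by 7 non-crossing chords gives C_7 matchings. So X = C_7 = 429.
Weakly increasing sequences with a_i ≤ i biject with Dyck paths of semilength 16, so there are C_16. So Y = C_16 = 35357670.
Dyck paths of semilength n (length 2n) are counted by C_n; here n = 15. So Z = C_15 = 9694845.
X + Y + Z = 429 + 35357670 + 9694845 = 45052944.

45052944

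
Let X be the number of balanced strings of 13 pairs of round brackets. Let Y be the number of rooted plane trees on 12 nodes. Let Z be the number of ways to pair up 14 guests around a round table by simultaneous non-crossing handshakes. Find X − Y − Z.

683685

With 13 pairs the number of balanced bracket strings is the Catalan number C_13. So X = C_13 = 742900.
Rooted ordered (plane) trees on m nodes have m−1 edges and are counted by C_{m−1}; m = 12 gives C_11. So Y = C_11 = 58786.
With 14 = 2·7 people, non-crossing handshake pairings are non-crossing perfect matchings on a circle, counted by C_7. So Z = C_7 = 429.
X − Y − Z = 742900 − 58786 − 429 = 683685.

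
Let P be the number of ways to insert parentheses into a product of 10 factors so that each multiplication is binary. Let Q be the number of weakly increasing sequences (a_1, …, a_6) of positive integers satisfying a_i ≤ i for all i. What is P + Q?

4994

Ways to associate a product of 10 factors correspond to binary trees on 10 leaves, so the count is C_9. So P = C_9 = 4862.
Weakly increasing sequences with a_i ≤ i biject with Dyck paths of semilength 6, so there are C_6. So Q = C_6 = 132.
P + Q = 4862 + 132 = 4994.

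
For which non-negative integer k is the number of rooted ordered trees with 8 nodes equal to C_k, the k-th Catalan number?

7

Rooted ordered (plane) trees on m nodes have m−1 edges and are counted by C_{m−1}; m = 8 gives C_7.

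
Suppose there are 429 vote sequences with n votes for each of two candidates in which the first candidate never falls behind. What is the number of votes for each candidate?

Such ballot sequences with n votes each are counted by C_n, and C_7 = 429.

7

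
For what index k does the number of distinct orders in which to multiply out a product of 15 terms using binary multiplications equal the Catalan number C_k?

14

Bracketing 15 factors into binary products is counted by C_{15−1} = C_14.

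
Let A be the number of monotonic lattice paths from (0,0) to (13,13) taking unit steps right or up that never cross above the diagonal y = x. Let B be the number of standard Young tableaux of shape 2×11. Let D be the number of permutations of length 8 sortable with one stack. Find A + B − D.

800256

Monotone paths in an n×n grid that stay weakly below the diagonal are counted by C_n; here n = 13. So A = C_13 = 742900.
By the hook-length formula (or a Dyck-path bijection), SYT of shape 2×11 number C_11. So B = C_11 = 58786.
By Knuth's characterisation, the stack-sortable permutations of length 8 are the 231-avoiders, numbering C_8. So D = C_8 = 1430.
A + B − D = 742900 + 58786 − 1430 = 800256.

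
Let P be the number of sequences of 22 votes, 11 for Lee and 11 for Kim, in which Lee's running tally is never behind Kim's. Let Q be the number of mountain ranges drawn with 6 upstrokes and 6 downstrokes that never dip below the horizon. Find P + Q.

58918

Ballot sequences with n votes each where one side never trails are Dyck words, counted by C_n; here n = 11. So P = C_11 = 58786.
Paths of 6 up- and 6 down-steps that never dip below the axis are Dyck paths; their count is C_6. So Q = C_6 = 132.
P + Q = 58786 + 132 = 58918.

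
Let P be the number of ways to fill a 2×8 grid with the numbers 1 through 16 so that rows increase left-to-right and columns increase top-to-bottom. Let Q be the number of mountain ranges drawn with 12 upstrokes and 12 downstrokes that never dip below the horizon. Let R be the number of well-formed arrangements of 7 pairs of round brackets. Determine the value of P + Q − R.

209013

By the hook-length formula (or a Dyck-path bijection), SYT of shape 2×8 number C_8. So P = C_8 = 1430.
Dyck paths of semilength n (length 2n) are counted by C_n; here n = 12. So Q = C_12 = 208012.
A balanced arrangement of 7 bracket pairs is a Dyck word of semilength 7, so the count is C_7. So R = C_7 = 429.
P + Q − R = 1430 + 208012 − 429 = 209013.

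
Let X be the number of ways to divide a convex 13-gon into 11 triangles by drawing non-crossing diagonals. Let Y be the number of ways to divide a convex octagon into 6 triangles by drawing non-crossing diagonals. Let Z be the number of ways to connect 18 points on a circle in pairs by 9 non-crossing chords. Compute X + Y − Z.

A convex 13-gon is triangulated into 11 triangles, and the number of such triangulations is the Catalan number C_{13−2} = C_11. So X = C_11 = 58786.
Triangulations of a convex m-gon are counted by C_{m−2}; with m = 8 this is C_6. So Y = C_6 = 132.
Pairing 18 circle points by 9 non-crossing chords gives C_9 matchings. So Z = C_9 = 4862.
X + Y − Z = 58786 + 132 − 4862 = 54056.

54056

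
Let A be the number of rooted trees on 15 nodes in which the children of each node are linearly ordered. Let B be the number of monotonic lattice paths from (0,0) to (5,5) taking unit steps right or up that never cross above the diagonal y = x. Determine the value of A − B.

Rooted ordered (plane) trees on m nodes have m−1 edges and are counted by C_{m−1}; m = 15 gives C_14. So A = C_14 = 2674440.
Sub-diagonal monotone paths from (0,0) to (5,5) biject with Dyck paths of semilength 5, giving C_5. So B = C_5 = 42.
A − B = 2674440 − 42 = 2674398.

2674398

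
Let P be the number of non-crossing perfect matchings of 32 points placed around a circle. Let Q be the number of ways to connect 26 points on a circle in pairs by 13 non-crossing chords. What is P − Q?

Non-crossing perfect matchings of 2n points on a circle are counted by C_n; with 32 points, n = 16. So P = C_16 = 35357670.
Pairing 26 circle points by 13 non-crossing chords gives C_13 matchings. So Q = C_13 = 742900.
P − Q = 35357670 − 742900 = 34614770.

34614770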